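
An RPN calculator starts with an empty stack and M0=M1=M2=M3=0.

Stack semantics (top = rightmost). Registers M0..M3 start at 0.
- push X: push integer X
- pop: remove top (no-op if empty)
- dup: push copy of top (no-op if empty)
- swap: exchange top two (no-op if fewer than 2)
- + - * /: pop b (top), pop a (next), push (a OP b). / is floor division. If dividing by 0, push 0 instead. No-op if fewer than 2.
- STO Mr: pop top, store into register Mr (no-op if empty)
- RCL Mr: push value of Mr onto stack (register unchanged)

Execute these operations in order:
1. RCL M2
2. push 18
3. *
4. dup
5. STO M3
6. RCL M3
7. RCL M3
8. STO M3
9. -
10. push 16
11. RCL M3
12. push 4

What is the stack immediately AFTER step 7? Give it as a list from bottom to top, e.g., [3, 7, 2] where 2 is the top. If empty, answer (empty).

After op 1 (RCL M2): stack=[0] mem=[0,0,0,0]
After op 2 (push 18): stack=[0,18] mem=[0,0,0,0]
After op 3 (*): stack=[0] mem=[0,0,0,0]
After op 4 (dup): stack=[0,0] mem=[0,0,0,0]
After op 5 (STO M3): stack=[0] mem=[0,0,0,0]
After op 6 (RCL M3): stack=[0,0] mem=[0,0,0,0]
After op 7 (RCL M3): stack=[0,0,0] mem=[0,0,0,0]

[0, 0, 0]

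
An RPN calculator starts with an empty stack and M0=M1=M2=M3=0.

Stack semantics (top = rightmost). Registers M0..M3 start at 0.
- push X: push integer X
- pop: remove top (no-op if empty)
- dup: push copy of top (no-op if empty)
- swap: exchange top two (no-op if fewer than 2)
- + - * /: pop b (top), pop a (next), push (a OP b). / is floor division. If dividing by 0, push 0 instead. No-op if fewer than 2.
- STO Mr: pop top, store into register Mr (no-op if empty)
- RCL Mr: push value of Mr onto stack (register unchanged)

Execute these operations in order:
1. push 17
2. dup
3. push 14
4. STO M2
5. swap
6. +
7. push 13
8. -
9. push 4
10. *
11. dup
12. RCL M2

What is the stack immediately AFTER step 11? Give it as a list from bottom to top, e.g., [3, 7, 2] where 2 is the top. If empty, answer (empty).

After op 1 (push 17): stack=[17] mem=[0,0,0,0]
After op 2 (dup): stack=[17,17] mem=[0,0,0,0]
After op 3 (push 14): stack=[17,17,14] mem=[0,0,0,0]
After op 4 (STO M2): stack=[17,17] mem=[0,0,14,0]
After op 5 (swap): stack=[17,17] mem=[0,0,14,0]
After op 6 (+): stack=[34] mem=[0,0,14,0]
After op 7 (push 13): stack=[34,13] mem=[0,0,14,0]
After op 8 (-): stack=[21] mem=[0,0,14,0]
After op 9 (push 4): stack=[21,4] mem=[0,0,14,0]
After op 10 (*): stack=[84] mem=[0,0,14,0]
After op 11 (dup): stack=[84,84] mem=[0,0,14,0]

[84, 84]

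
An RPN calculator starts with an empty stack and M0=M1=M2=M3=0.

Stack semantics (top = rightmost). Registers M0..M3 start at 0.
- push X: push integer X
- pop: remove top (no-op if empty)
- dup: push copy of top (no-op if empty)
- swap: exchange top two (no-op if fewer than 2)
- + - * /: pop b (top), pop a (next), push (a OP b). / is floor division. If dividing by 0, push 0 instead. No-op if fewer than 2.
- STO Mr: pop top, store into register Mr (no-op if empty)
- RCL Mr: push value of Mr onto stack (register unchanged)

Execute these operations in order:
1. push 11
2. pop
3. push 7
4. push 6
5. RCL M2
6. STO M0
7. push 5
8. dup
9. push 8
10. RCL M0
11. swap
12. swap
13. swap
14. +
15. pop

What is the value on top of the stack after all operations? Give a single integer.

After op 1 (push 11): stack=[11] mem=[0,0,0,0]
After op 2 (pop): stack=[empty] mem=[0,0,0,0]
After op 3 (push 7): stack=[7] mem=[0,0,0,0]
After op 4 (push 6): stack=[7,6] mem=[0,0,0,0]
After op 5 (RCL M2): stack=[7,6,0] mem=[0,0,0,0]
After op 6 (STO M0): stack=[7,6] mem=[0,0,0,0]
After op 7 (push 5): stack=[7,6,5] mem=[0,0,0,0]
After op 8 (dup): stack=[7,6,5,5] mem=[0,0,0,0]
After op 9 (push 8): stack=[7,6,5,5,8] mem=[0,0,0,0]
After op 10 (RCL M0): stack=[7,6,5,5,8,0] mem=[0,0,0,0]
After op 11 (swap): stack=[7,6,5,5,0,8] mem=[0,0,0,0]
After op 12 (swap): stack=[7,6,5,5,8,0] mem=[0,0,0,0]
After op 13 (swap): stack=[7,6,5,5,0,8] mem=[0,0,0,0]
After op 14 (+): stack=[7,6,5,5,8] mem=[0,0,0,0]
After op 15 (pop): stack=[7,6,5,5] mem=[0,0,0,0]

Answer: 5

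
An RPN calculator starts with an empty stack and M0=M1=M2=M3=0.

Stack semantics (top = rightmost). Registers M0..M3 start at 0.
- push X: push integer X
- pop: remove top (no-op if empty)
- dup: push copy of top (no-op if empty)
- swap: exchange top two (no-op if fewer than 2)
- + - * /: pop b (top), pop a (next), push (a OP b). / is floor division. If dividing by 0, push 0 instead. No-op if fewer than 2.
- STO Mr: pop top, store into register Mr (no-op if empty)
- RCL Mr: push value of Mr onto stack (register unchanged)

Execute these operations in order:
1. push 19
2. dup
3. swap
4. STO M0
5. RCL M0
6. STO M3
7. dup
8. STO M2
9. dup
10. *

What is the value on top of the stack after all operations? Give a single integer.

Answer: 361

Derivation:
After op 1 (push 19): stack=[19] mem=[0,0,0,0]
After op 2 (dup): stack=[19,19] mem=[0,0,0,0]
After op 3 (swap): stack=[19,19] mem=[0,0,0,0]
After op 4 (STO M0): stack=[19] mem=[19,0,0,0]
After op 5 (RCL M0): stack=[19,19] mem=[19,0,0,0]
After op 6 (STO M3): stack=[19] mem=[19,0,0,19]
After op 7 (dup): stack=[19,19] mem=[19,0,0,19]
After op 8 (STO M2): stack=[19] mem=[19,0,19,19]
After op 9 (dup): stack=[19,19] mem=[19,0,19,19]
After op 10 (*): stack=[361] mem=[19,0,19,19]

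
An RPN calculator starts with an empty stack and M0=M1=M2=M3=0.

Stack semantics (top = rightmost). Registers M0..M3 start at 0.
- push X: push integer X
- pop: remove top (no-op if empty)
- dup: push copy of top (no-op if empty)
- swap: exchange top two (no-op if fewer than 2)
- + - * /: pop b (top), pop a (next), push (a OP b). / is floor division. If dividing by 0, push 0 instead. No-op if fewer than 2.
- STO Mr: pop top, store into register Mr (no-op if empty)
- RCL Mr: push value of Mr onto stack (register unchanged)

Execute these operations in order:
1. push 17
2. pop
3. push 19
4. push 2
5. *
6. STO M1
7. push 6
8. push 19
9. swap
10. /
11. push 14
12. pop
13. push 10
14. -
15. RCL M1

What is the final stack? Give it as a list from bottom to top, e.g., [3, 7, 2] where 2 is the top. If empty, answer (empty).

Answer: [-7, 38]

Derivation:
After op 1 (push 17): stack=[17] mem=[0,0,0,0]
After op 2 (pop): stack=[empty] mem=[0,0,0,0]
After op 3 (push 19): stack=[19] mem=[0,0,0,0]
After op 4 (push 2): stack=[19,2] mem=[0,0,0,0]
After op 5 (*): stack=[38] mem=[0,0,0,0]
After op 6 (STO M1): stack=[empty] mem=[0,38,0,0]
After op 7 (push 6): stack=[6] mem=[0,38,0,0]
After op 8 (push 19): stack=[6,19] mem=[0,38,0,0]
After op 9 (swap): stack=[19,6] mem=[0,38,0,0]
After op 10 (/): stack=[3] mem=[0,38,0,0]
After op 11 (push 14): stack=[3,14] mem=[0,38,0,0]
After op 12 (pop): stack=[3] mem=[0,38,0,0]
After op 13 (push 10): stack=[3,10] mem=[0,38,0,0]
After op 14 (-): stack=[-7] mem=[0,38,0,0]
After op 15 (RCL M1): stack=[-7,38] mem=[0,38,0,0]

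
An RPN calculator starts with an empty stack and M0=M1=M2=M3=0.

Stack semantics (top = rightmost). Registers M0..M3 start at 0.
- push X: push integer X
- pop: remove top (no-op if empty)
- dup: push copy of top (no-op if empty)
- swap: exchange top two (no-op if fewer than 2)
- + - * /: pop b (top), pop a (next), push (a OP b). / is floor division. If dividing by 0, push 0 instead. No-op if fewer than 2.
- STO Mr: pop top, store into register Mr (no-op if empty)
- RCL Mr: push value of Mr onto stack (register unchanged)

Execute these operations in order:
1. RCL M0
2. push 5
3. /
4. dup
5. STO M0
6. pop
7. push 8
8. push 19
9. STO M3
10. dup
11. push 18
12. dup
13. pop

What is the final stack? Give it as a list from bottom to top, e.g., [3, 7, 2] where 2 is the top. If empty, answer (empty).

After op 1 (RCL M0): stack=[0] mem=[0,0,0,0]
After op 2 (push 5): stack=[0,5] mem=[0,0,0,0]
After op 3 (/): stack=[0] mem=[0,0,0,0]
After op 4 (dup): stack=[0,0] mem=[0,0,0,0]
After op 5 (STO M0): stack=[0] mem=[0,0,0,0]
After op 6 (pop): stack=[empty] mem=[0,0,0,0]
After op 7 (push 8): stack=[8] mem=[0,0,0,0]
After op 8 (push 19): stack=[8,19] mem=[0,0,0,0]
After op 9 (STO M3): stack=[8] mem=[0,0,0,19]
After op 10 (dup): stack=[8,8] mem=[0,0,0,19]
After op 11 (push 18): stack=[8,8,18] mem=[0,0,0,19]
After op 12 (dup): stack=[8,8,18,18] mem=[0,0,0,19]
After op 13 (pop): stack=[8,8,18] mem=[0,0,0,19]

Answer: [8, 8, 18]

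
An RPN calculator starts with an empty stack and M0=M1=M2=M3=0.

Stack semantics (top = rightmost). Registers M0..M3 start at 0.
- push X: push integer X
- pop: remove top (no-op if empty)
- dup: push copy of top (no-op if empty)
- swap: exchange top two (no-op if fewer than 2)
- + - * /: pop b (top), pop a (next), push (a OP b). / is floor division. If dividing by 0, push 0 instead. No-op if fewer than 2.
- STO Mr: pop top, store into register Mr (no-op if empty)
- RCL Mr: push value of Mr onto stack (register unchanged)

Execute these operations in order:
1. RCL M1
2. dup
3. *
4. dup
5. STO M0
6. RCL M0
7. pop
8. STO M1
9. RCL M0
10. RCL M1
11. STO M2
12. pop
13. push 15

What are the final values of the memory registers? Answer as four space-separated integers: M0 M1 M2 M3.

Answer: 0 0 0 0

Derivation:
After op 1 (RCL M1): stack=[0] mem=[0,0,0,0]
After op 2 (dup): stack=[0,0] mem=[0,0,0,0]
After op 3 (*): stack=[0] mem=[0,0,0,0]
After op 4 (dup): stack=[0,0] mem=[0,0,0,0]
After op 5 (STO M0): stack=[0] mem=[0,0,0,0]
After op 6 (RCL M0): stack=[0,0] mem=[0,0,0,0]
After op 7 (pop): stack=[0] mem=[0,0,0,0]
After op 8 (STO M1): stack=[empty] mem=[0,0,0,0]
After op 9 (RCL M0): stack=[0] mem=[0,0,0,0]
After op 10 (RCL M1): stack=[0,0] mem=[0,0,0,0]
After op 11 (STO M2): stack=[0] mem=[0,0,0,0]
After op 12 (pop): stack=[empty] mem=[0,0,0,0]
After op 13 (push 15): stack=[15] mem=[0,0,0,0]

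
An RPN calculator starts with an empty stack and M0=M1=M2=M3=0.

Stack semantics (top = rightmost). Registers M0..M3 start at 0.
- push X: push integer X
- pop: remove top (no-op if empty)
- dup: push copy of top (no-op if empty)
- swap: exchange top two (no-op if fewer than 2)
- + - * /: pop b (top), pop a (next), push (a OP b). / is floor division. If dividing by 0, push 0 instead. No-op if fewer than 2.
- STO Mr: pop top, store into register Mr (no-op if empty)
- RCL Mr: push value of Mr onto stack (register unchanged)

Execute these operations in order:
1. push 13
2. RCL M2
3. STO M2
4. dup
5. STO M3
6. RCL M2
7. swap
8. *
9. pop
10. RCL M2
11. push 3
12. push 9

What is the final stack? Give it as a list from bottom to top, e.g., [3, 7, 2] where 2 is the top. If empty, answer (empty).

After op 1 (push 13): stack=[13] mem=[0,0,0,0]
After op 2 (RCL M2): stack=[13,0] mem=[0,0,0,0]
After op 3 (STO M2): stack=[13] mem=[0,0,0,0]
After op 4 (dup): stack=[13,13] mem=[0,0,0,0]
After op 5 (STO M3): stack=[13] mem=[0,0,0,13]
After op 6 (RCL M2): stack=[13,0] mem=[0,0,0,13]
After op 7 (swap): stack=[0,13] mem=[0,0,0,13]
After op 8 (*): stack=[0] mem=[0,0,0,13]
After op 9 (pop): stack=[empty] mem=[0,0,0,13]
After op 10 (RCL M2): stack=[0] mem=[0,0,0,13]
After op 11 (push 3): stack=[0,3] mem=[0,0,0,13]
After op 12 (push 9): stack=[0,3,9] mem=[0,0,0,13]

Answer: [0, 3, 9]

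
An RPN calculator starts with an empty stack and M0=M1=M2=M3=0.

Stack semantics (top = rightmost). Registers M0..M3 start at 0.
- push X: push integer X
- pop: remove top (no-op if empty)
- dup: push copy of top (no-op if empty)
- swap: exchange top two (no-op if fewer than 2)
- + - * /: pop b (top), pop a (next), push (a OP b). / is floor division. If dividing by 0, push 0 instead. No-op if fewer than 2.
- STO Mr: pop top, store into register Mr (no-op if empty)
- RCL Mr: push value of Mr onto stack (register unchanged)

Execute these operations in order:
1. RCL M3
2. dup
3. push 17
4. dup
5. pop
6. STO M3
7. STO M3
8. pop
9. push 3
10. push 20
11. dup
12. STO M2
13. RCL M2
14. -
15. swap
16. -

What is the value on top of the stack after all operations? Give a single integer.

After op 1 (RCL M3): stack=[0] mem=[0,0,0,0]
After op 2 (dup): stack=[0,0] mem=[0,0,0,0]
After op 3 (push 17): stack=[0,0,17] mem=[0,0,0,0]
After op 4 (dup): stack=[0,0,17,17] mem=[0,0,0,0]
After op 5 (pop): stack=[0,0,17] mem=[0,0,0,0]
After op 6 (STO M3): stack=[0,0] mem=[0,0,0,17]
After op 7 (STO M3): stack=[0] mem=[0,0,0,0]
After op 8 (pop): stack=[empty] mem=[0,0,0,0]
After op 9 (push 3): stack=[3] mem=[0,0,0,0]
After op 10 (push 20): stack=[3,20] mem=[0,0,0,0]
After op 11 (dup): stack=[3,20,20] mem=[0,0,0,0]
After op 12 (STO M2): stack=[3,20] mem=[0,0,20,0]
After op 13 (RCL M2): stack=[3,20,20] mem=[0,0,20,0]
After op 14 (-): stack=[3,0] mem=[0,0,20,0]
After op 15 (swap): stack=[0,3] mem=[0,0,20,0]
After op 16 (-): stack=[-3] mem=[0,0,20,0]

Answer: -3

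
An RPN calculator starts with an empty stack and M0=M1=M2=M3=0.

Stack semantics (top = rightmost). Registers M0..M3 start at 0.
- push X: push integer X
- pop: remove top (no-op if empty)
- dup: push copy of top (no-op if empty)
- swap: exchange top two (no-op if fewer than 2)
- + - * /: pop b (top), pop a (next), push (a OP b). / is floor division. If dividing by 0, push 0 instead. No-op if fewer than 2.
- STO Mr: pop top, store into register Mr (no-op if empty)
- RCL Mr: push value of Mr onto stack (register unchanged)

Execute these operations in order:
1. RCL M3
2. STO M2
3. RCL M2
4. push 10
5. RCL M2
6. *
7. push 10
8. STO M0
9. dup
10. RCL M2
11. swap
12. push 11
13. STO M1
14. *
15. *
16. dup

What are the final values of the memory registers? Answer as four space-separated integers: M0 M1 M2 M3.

After op 1 (RCL M3): stack=[0] mem=[0,0,0,0]
After op 2 (STO M2): stack=[empty] mem=[0,0,0,0]
After op 3 (RCL M2): stack=[0] mem=[0,0,0,0]
After op 4 (push 10): stack=[0,10] mem=[0,0,0,0]
After op 5 (RCL M2): stack=[0,10,0] mem=[0,0,0,0]
After op 6 (*): stack=[0,0] mem=[0,0,0,0]
After op 7 (push 10): stack=[0,0,10] mem=[0,0,0,0]
After op 8 (STO M0): stack=[0,0] mem=[10,0,0,0]
After op 9 (dup): stack=[0,0,0] mem=[10,0,0,0]
After op 10 (RCL M2): stack=[0,0,0,0] mem=[10,0,0,0]
After op 11 (swap): stack=[0,0,0,0] mem=[10,0,0,0]
After op 12 (push 11): stack=[0,0,0,0,11] mem=[10,0,0,0]
After op 13 (STO M1): stack=[0,0,0,0] mem=[10,11,0,0]
After op 14 (*): stack=[0,0,0] mem=[10,11,0,0]
After op 15 (*): stack=[0,0] mem=[10,11,0,0]
After op 16 (dup): stack=[0,0,0] mem=[10,11,0,0]

Answer: 10 11 0 0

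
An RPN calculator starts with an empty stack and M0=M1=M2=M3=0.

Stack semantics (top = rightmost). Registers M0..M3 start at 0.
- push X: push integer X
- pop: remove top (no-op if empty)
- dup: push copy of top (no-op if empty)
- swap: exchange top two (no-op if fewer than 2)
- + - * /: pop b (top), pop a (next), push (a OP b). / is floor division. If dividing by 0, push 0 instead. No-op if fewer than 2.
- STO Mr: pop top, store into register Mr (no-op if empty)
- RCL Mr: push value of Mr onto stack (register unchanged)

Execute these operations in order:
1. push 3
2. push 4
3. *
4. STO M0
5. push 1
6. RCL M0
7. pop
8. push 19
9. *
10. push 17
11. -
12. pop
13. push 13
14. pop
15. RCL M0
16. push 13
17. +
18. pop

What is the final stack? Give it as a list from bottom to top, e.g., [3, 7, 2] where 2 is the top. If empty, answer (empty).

Answer: (empty)

Derivation:
After op 1 (push 3): stack=[3] mem=[0,0,0,0]
After op 2 (push 4): stack=[3,4] mem=[0,0,0,0]
After op 3 (*): stack=[12] mem=[0,0,0,0]
After op 4 (STO M0): stack=[empty] mem=[12,0,0,0]
After op 5 (push 1): stack=[1] mem=[12,0,0,0]
After op 6 (RCL M0): stack=[1,12] mem=[12,0,0,0]
After op 7 (pop): stack=[1] mem=[12,0,0,0]
After op 8 (push 19): stack=[1,19] mem=[12,0,0,0]
After op 9 (*): stack=[19] mem=[12,0,0,0]
After op 10 (push 17): stack=[19,17] mem=[12,0,0,0]
After op 11 (-): stack=[2] mem=[12,0,0,0]
After op 12 (pop): stack=[empty] mem=[12,0,0,0]
After op 13 (push 13): stack=[13] mem=[12,0,0,0]
After op 14 (pop): stack=[empty] mem=[12,0,0,0]
After op 15 (RCL M0): stack=[12] mem=[12,0,0,0]
After op 16 (push 13): stack=[12,13] mem=[12,0,0,0]
After op 17 (+): stack=[25] mem=[12,0,0,0]
After op 18 (pop): stack=[empty] mem=[12,0,0,0]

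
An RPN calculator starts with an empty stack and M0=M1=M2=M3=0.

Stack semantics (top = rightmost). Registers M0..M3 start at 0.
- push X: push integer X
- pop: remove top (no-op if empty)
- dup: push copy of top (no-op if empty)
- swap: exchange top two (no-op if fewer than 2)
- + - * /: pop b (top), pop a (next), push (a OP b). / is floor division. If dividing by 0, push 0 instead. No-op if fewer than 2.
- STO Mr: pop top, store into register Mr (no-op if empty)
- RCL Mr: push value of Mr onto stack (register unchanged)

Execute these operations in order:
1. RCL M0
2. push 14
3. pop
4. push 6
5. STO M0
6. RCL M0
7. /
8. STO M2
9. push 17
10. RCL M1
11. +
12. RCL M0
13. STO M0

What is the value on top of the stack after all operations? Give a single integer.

After op 1 (RCL M0): stack=[0] mem=[0,0,0,0]
After op 2 (push 14): stack=[0,14] mem=[0,0,0,0]
After op 3 (pop): stack=[0] mem=[0,0,0,0]
After op 4 (push 6): stack=[0,6] mem=[0,0,0,0]
After op 5 (STO M0): stack=[0] mem=[6,0,0,0]
After op 6 (RCL M0): stack=[0,6] mem=[6,0,0,0]
After op 7 (/): stack=[0] mem=[6,0,0,0]
After op 8 (STO M2): stack=[empty] mem=[6,0,0,0]
After op 9 (push 17): stack=[17] mem=[6,0,0,0]
After op 10 (RCL M1): stack=[17,0] mem=[6,0,0,0]
After op 11 (+): stack=[17] mem=[6,0,0,0]
After op 12 (RCL M0): stack=[17,6] mem=[6,0,0,0]
After op 13 (STO M0): stack=[17] mem=[6,0,0,0]

Answer: 17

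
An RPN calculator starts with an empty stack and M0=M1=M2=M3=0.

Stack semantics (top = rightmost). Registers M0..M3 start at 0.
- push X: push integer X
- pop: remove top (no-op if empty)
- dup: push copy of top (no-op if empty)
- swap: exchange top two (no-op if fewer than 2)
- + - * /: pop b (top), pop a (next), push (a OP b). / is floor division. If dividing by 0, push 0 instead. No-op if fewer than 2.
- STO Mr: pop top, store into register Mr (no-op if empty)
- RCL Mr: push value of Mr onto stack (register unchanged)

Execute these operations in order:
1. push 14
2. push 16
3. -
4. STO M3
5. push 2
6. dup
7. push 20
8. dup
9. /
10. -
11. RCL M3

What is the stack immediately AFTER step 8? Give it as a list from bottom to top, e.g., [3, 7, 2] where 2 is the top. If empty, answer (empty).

After op 1 (push 14): stack=[14] mem=[0,0,0,0]
After op 2 (push 16): stack=[14,16] mem=[0,0,0,0]
After op 3 (-): stack=[-2] mem=[0,0,0,0]
After op 4 (STO M3): stack=[empty] mem=[0,0,0,-2]
After op 5 (push 2): stack=[2] mem=[0,0,0,-2]
After op 6 (dup): stack=[2,2] mem=[0,0,0,-2]
After op 7 (push 20): stack=[2,2,20] mem=[0,0,0,-2]
After op 8 (dup): stack=[2,2,20,20] mem=[0,0,0,-2]

[2, 2, 20, 20]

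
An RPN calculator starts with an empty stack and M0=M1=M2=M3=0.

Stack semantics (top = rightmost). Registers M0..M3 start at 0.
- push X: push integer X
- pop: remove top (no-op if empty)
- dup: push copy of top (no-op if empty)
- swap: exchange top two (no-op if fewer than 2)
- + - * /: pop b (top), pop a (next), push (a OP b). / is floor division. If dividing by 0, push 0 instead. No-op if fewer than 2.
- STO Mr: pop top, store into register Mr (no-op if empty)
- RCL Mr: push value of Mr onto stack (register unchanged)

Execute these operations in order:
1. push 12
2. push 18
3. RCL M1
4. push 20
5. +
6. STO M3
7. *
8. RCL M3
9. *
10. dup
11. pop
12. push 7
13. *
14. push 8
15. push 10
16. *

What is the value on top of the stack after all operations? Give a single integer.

Answer: 80

Derivation:
After op 1 (push 12): stack=[12] mem=[0,0,0,0]
After op 2 (push 18): stack=[12,18] mem=[0,0,0,0]
After op 3 (RCL M1): stack=[12,18,0] mem=[0,0,0,0]
After op 4 (push 20): stack=[12,18,0,20] mem=[0,0,0,0]
After op 5 (+): stack=[12,18,20] mem=[0,0,0,0]
After op 6 (STO M3): stack=[12,18] mem=[0,0,0,20]
After op 7 (*): stack=[216] mem=[0,0,0,20]
After op 8 (RCL M3): stack=[216,20] mem=[0,0,0,20]
After op 9 (*): stack=[4320] mem=[0,0,0,20]
After op 10 (dup): stack=[4320,4320] mem=[0,0,0,20]
After op 11 (pop): stack=[4320] mem=[0,0,0,20]
After op 12 (push 7): stack=[4320,7] mem=[0,0,0,20]
After op 13 (*): stack=[30240] mem=[0,0,0,20]
After op 14 (push 8): stack=[30240,8] mem=[0,0,0,20]
After op 15 (push 10): stack=[30240,8,10] mem=[0,0,0,20]
After op 16 (*): stack=[30240,80] mem=[0,0,0,20]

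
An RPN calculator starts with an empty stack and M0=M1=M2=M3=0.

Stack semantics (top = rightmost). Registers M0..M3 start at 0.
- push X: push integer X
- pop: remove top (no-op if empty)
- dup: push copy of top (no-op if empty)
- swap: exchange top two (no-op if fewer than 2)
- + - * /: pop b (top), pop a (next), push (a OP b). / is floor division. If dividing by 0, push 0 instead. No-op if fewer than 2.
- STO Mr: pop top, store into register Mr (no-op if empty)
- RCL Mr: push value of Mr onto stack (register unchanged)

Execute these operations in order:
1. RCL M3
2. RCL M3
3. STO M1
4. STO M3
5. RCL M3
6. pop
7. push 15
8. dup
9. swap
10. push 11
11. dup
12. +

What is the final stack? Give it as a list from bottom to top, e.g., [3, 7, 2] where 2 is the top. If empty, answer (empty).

Answer: [15, 15, 22]

Derivation:
After op 1 (RCL M3): stack=[0] mem=[0,0,0,0]
After op 2 (RCL M3): stack=[0,0] mem=[0,0,0,0]
After op 3 (STO M1): stack=[0] mem=[0,0,0,0]
After op 4 (STO M3): stack=[empty] mem=[0,0,0,0]
After op 5 (RCL M3): stack=[0] mem=[0,0,0,0]
After op 6 (pop): stack=[empty] mem=[0,0,0,0]
After op 7 (push 15): stack=[15] mem=[0,0,0,0]
After op 8 (dup): stack=[15,15] mem=[0,0,0,0]
After op 9 (swap): stack=[15,15] mem=[0,0,0,0]
After op 10 (push 11): stack=[15,15,11] mem=[0,0,0,0]
After op 11 (dup): stack=[15,15,11,11] mem=[0,0,0,0]
After op 12 (+): stack=[15,15,22] mem=[0,0,0,0]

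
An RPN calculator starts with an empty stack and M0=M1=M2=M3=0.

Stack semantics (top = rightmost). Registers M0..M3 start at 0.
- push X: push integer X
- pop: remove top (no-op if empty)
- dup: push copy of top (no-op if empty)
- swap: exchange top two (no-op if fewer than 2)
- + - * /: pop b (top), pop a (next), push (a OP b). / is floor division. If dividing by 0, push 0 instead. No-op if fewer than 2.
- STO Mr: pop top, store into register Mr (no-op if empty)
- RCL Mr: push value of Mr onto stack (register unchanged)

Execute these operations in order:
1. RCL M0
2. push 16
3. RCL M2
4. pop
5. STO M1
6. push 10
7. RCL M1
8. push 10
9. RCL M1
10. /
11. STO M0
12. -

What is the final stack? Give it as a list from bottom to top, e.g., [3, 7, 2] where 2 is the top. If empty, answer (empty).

Answer: [0, -6]

Derivation:
After op 1 (RCL M0): stack=[0] mem=[0,0,0,0]
After op 2 (push 16): stack=[0,16] mem=[0,0,0,0]
After op 3 (RCL M2): stack=[0,16,0] mem=[0,0,0,0]
After op 4 (pop): stack=[0,16] mem=[0,0,0,0]
After op 5 (STO M1): stack=[0] mem=[0,16,0,0]
After op 6 (push 10): stack=[0,10] mem=[0,16,0,0]
After op 7 (RCL M1): stack=[0,10,16] mem=[0,16,0,0]
After op 8 (push 10): stack=[0,10,16,10] mem=[0,16,0,0]
After op 9 (RCL M1): stack=[0,10,16,10,16] mem=[0,16,0,0]
After op 10 (/): stack=[0,10,16,0] mem=[0,16,0,0]
After op 11 (STO M0): stack=[0,10,16] mem=[0,16,0,0]
After op 12 (-): stack=[0,-6] mem=[0,16,0,0]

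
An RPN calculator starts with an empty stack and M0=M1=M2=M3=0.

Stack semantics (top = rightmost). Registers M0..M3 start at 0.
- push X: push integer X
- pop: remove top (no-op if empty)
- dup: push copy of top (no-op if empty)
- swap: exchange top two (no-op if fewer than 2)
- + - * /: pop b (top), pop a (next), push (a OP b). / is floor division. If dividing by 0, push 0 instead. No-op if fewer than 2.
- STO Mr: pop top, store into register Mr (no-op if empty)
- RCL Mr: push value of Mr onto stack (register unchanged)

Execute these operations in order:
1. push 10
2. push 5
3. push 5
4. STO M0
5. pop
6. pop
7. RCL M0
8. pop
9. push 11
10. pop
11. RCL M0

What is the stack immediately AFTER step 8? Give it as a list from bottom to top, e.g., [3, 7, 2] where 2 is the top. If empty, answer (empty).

After op 1 (push 10): stack=[10] mem=[0,0,0,0]
After op 2 (push 5): stack=[10,5] mem=[0,0,0,0]
After op 3 (push 5): stack=[10,5,5] mem=[0,0,0,0]
After op 4 (STO M0): stack=[10,5] mem=[5,0,0,0]
After op 5 (pop): stack=[10] mem=[5,0,0,0]
After op 6 (pop): stack=[empty] mem=[5,0,0,0]
After op 7 (RCL M0): stack=[5] mem=[5,0,0,0]
After op 8 (pop): stack=[empty] mem=[5,0,0,0]

(empty)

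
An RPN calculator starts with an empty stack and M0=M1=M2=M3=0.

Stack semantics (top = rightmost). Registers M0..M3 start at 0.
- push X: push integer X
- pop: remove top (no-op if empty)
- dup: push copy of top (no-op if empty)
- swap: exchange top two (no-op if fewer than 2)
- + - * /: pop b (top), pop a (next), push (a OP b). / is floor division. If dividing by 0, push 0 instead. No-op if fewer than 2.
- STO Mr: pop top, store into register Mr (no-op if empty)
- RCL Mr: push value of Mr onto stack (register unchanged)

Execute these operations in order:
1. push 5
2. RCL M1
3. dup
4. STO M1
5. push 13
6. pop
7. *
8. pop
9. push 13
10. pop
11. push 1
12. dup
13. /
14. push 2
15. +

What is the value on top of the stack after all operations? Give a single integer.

Answer: 3

Derivation:
After op 1 (push 5): stack=[5] mem=[0,0,0,0]
After op 2 (RCL M1): stack=[5,0] mem=[0,0,0,0]
After op 3 (dup): stack=[5,0,0] mem=[0,0,0,0]
After op 4 (STO M1): stack=[5,0] mem=[0,0,0,0]
After op 5 (push 13): stack=[5,0,13] mem=[0,0,0,0]
After op 6 (pop): stack=[5,0] mem=[0,0,0,0]
After op 7 (*): stack=[0] mem=[0,0,0,0]
After op 8 (pop): stack=[empty] mem=[0,0,0,0]
After op 9 (push 13): stack=[13] mem=[0,0,0,0]
After op 10 (pop): stack=[empty] mem=[0,0,0,0]
After op 11 (push 1): stack=[1] mem=[0,0,0,0]
After op 12 (dup): stack=[1,1] mem=[0,0,0,0]
After op 13 (/): stack=[1] mem=[0,0,0,0]
After op 14 (push 2): stack=[1,2] mem=[0,0,0,0]
After op 15 (+): stack=[3] mem=[0,0,0,0]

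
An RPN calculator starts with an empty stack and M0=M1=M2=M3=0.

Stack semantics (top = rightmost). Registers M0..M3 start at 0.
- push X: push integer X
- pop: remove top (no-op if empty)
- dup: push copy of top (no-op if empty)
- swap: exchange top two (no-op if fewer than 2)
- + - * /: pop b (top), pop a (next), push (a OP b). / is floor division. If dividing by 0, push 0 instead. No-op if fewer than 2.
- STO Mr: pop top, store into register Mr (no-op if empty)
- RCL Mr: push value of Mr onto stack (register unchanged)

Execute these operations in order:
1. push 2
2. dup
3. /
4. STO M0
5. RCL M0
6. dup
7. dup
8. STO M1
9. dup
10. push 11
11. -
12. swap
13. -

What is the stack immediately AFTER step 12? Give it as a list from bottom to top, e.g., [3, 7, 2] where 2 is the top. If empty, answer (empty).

After op 1 (push 2): stack=[2] mem=[0,0,0,0]
After op 2 (dup): stack=[2,2] mem=[0,0,0,0]
After op 3 (/): stack=[1] mem=[0,0,0,0]
After op 4 (STO M0): stack=[empty] mem=[1,0,0,0]
After op 5 (RCL M0): stack=[1] mem=[1,0,0,0]
After op 6 (dup): stack=[1,1] mem=[1,0,0,0]
After op 7 (dup): stack=[1,1,1] mem=[1,0,0,0]
After op 8 (STO M1): stack=[1,1] mem=[1,1,0,0]
After op 9 (dup): stack=[1,1,1] mem=[1,1,0,0]
After op 10 (push 11): stack=[1,1,1,11] mem=[1,1,0,0]
After op 11 (-): stack=[1,1,-10] mem=[1,1,0,0]
After op 12 (swap): stack=[1,-10,1] mem=[1,1,0,0]

[1, -10, 1]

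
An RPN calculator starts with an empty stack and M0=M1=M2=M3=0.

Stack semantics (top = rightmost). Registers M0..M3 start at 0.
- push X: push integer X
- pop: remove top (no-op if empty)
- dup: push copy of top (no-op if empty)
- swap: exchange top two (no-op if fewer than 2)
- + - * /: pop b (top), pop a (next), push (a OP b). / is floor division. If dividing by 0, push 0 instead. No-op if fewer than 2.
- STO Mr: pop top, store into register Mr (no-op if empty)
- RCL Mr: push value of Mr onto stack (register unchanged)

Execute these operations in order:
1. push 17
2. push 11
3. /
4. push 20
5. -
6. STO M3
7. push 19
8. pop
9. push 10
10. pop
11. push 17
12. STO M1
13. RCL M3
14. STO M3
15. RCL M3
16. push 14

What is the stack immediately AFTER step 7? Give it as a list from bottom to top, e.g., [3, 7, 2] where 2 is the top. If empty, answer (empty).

After op 1 (push 17): stack=[17] mem=[0,0,0,0]
After op 2 (push 11): stack=[17,11] mem=[0,0,0,0]
After op 3 (/): stack=[1] mem=[0,0,0,0]
After op 4 (push 20): stack=[1,20] mem=[0,0,0,0]
After op 5 (-): stack=[-19] mem=[0,0,0,0]
After op 6 (STO M3): stack=[empty] mem=[0,0,0,-19]
After op 7 (push 19): stack=[19] mem=[0,0,0,-19]

[19]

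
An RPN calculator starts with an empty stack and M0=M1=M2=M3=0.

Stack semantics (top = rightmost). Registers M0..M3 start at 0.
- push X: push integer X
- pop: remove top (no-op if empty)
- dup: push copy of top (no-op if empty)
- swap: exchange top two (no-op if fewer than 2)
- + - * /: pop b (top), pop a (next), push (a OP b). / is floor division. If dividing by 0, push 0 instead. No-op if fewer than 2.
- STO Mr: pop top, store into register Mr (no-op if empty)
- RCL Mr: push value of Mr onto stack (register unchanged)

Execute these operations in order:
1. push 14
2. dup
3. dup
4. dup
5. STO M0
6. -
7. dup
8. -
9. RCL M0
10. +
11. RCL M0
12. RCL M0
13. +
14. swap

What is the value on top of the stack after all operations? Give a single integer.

Answer: 14

Derivation:
After op 1 (push 14): stack=[14] mem=[0,0,0,0]
After op 2 (dup): stack=[14,14] mem=[0,0,0,0]
After op 3 (dup): stack=[14,14,14] mem=[0,0,0,0]
After op 4 (dup): stack=[14,14,14,14] mem=[0,0,0,0]
After op 5 (STO M0): stack=[14,14,14] mem=[14,0,0,0]
After op 6 (-): stack=[14,0] mem=[14,0,0,0]
After op 7 (dup): stack=[14,0,0] mem=[14,0,0,0]
After op 8 (-): stack=[14,0] mem=[14,0,0,0]
After op 9 (RCL M0): stack=[14,0,14] mem=[14,0,0,0]
After op 10 (+): stack=[14,14] mem=[14,0,0,0]
After op 11 (RCL M0): stack=[14,14,14] mem=[14,0,0,0]
After op 12 (RCL M0): stack=[14,14,14,14] mem=[14,0,0,0]
After op 13 (+): stack=[14,14,28] mem=[14,0,0,0]
After op 14 (swap): stack=[14,28,14] mem=[14,0,0,0]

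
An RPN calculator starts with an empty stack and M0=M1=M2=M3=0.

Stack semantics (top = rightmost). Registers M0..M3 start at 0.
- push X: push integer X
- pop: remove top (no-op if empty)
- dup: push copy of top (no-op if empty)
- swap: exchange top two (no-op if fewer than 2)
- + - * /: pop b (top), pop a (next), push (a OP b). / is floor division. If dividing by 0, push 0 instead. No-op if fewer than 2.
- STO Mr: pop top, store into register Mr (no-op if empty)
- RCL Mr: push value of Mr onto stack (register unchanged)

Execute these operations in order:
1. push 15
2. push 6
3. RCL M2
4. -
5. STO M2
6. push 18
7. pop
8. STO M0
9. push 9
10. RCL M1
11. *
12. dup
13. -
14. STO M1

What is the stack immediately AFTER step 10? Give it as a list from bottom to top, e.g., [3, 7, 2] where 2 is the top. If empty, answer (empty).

After op 1 (push 15): stack=[15] mem=[0,0,0,0]
After op 2 (push 6): stack=[15,6] mem=[0,0,0,0]
After op 3 (RCL M2): stack=[15,6,0] mem=[0,0,0,0]
After op 4 (-): stack=[15,6] mem=[0,0,0,0]
After op 5 (STO M2): stack=[15] mem=[0,0,6,0]
After op 6 (push 18): stack=[15,18] mem=[0,0,6,0]
After op 7 (pop): stack=[15] mem=[0,0,6,0]
After op 8 (STO M0): stack=[empty] mem=[15,0,6,0]
After op 9 (push 9): stack=[9] mem=[15,0,6,0]
After op 10 (RCL M1): stack=[9,0] mem=[15,0,6,0]

[9, 0]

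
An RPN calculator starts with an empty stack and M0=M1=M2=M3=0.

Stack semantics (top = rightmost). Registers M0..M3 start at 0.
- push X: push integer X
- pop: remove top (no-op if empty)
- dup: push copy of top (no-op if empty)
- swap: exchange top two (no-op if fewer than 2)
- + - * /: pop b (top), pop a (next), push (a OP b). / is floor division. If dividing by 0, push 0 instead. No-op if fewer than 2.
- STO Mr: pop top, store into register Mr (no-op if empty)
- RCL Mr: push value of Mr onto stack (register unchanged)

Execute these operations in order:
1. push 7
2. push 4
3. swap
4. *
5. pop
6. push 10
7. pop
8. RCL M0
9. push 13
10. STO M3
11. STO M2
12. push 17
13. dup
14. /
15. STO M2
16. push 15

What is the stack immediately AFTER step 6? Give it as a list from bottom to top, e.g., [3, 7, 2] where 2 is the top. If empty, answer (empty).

After op 1 (push 7): stack=[7] mem=[0,0,0,0]
After op 2 (push 4): stack=[7,4] mem=[0,0,0,0]
After op 3 (swap): stack=[4,7] mem=[0,0,0,0]
After op 4 (*): stack=[28] mem=[0,0,0,0]
After op 5 (pop): stack=[empty] mem=[0,0,0,0]
After op 6 (push 10): stack=[10] mem=[0,0,0,0]

[10]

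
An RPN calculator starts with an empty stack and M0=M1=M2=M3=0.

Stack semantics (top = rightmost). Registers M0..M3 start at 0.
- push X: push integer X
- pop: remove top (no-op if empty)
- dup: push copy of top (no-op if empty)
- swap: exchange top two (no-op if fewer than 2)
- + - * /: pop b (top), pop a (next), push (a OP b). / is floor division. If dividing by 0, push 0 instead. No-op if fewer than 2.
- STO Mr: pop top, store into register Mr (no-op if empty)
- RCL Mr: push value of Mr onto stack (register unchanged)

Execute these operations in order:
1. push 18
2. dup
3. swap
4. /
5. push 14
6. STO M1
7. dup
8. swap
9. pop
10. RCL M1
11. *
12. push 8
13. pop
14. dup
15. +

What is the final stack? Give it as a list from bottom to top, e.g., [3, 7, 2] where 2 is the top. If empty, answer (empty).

Answer: [28]

Derivation:
After op 1 (push 18): stack=[18] mem=[0,0,0,0]
After op 2 (dup): stack=[18,18] mem=[0,0,0,0]
After op 3 (swap): stack=[18,18] mem=[0,0,0,0]
After op 4 (/): stack=[1] mem=[0,0,0,0]
After op 5 (push 14): stack=[1,14] mem=[0,0,0,0]
After op 6 (STO M1): stack=[1] mem=[0,14,0,0]
After op 7 (dup): stack=[1,1] mem=[0,14,0,0]
After op 8 (swap): stack=[1,1] mem=[0,14,0,0]
After op 9 (pop): stack=[1] mem=[0,14,0,0]
After op 10 (RCL M1): stack=[1,14] mem=[0,14,0,0]
After op 11 (*): stack=[14] mem=[0,14,0,0]
After op 12 (push 8): stack=[14,8] mem=[0,14,0,0]
After op 13 (pop): stack=[14] mem=[0,14,0,0]
After op 14 (dup): stack=[14,14] mem=[0,14,0,0]
After op 15 (+): stack=[28] mem=[0,14,0,0]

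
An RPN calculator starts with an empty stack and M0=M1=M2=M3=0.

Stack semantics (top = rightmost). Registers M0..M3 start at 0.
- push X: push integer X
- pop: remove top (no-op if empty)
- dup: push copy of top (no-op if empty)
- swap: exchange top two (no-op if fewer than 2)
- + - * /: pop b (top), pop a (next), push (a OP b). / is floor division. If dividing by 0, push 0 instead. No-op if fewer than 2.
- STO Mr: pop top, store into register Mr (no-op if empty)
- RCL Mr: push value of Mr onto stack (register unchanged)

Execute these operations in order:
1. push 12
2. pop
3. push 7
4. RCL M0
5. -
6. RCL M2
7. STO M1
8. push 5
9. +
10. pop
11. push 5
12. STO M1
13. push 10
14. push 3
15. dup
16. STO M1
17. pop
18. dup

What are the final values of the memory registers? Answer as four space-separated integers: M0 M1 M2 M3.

Answer: 0 3 0 0

Derivation:
After op 1 (push 12): stack=[12] mem=[0,0,0,0]
After op 2 (pop): stack=[empty] mem=[0,0,0,0]
After op 3 (push 7): stack=[7] mem=[0,0,0,0]
After op 4 (RCL M0): stack=[7,0] mem=[0,0,0,0]
After op 5 (-): stack=[7] mem=[0,0,0,0]
After op 6 (RCL M2): stack=[7,0] mem=[0,0,0,0]
After op 7 (STO M1): stack=[7] mem=[0,0,0,0]
After op 8 (push 5): stack=[7,5] mem=[0,0,0,0]
After op 9 (+): stack=[12] mem=[0,0,0,0]
After op 10 (pop): stack=[empty] mem=[0,0,0,0]
After op 11 (push 5): stack=[5] mem=[0,0,0,0]
After op 12 (STO M1): stack=[empty] mem=[0,5,0,0]
After op 13 (push 10): stack=[10] mem=[0,5,0,0]
After op 14 (push 3): stack=[10,3] mem=[0,5,0,0]
After op 15 (dup): stack=[10,3,3] mem=[0,5,0,0]
After op 16 (STO M1): stack=[10,3] mem=[0,3,0,0]
After op 17 (pop): stack=[10] mem=[0,3,0,0]
After op 18 (dup): stack=[10,10] mem=[0,3,0,0]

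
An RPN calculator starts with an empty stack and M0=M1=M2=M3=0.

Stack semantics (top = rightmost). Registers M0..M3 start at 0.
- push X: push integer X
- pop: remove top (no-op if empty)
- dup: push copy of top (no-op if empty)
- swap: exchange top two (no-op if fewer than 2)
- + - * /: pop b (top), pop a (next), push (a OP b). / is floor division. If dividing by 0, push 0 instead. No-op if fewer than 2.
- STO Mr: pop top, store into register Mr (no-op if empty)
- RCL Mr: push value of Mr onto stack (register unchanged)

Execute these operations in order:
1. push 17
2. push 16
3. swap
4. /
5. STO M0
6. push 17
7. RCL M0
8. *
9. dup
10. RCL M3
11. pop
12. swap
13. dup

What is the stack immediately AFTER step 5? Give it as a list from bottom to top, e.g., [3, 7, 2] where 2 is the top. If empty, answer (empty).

After op 1 (push 17): stack=[17] mem=[0,0,0,0]
After op 2 (push 16): stack=[17,16] mem=[0,0,0,0]
After op 3 (swap): stack=[16,17] mem=[0,0,0,0]
After op 4 (/): stack=[0] mem=[0,0,0,0]
After op 5 (STO M0): stack=[empty] mem=[0,0,0,0]

(empty)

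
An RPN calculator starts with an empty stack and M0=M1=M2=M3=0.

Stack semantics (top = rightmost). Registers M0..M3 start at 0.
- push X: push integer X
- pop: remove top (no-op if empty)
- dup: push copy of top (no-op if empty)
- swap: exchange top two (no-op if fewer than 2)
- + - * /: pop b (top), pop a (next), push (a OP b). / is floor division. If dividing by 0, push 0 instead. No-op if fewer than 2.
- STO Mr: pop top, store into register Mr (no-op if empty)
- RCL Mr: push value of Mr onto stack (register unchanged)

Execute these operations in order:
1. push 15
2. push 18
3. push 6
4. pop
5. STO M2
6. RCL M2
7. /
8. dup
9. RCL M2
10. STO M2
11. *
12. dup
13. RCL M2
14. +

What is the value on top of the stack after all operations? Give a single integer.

After op 1 (push 15): stack=[15] mem=[0,0,0,0]
After op 2 (push 18): stack=[15,18] mem=[0,0,0,0]
After op 3 (push 6): stack=[15,18,6] mem=[0,0,0,0]
After op 4 (pop): stack=[15,18] mem=[0,0,0,0]
After op 5 (STO M2): stack=[15] mem=[0,0,18,0]
After op 6 (RCL M2): stack=[15,18] mem=[0,0,18,0]
After op 7 (/): stack=[0] mem=[0,0,18,0]
After op 8 (dup): stack=[0,0] mem=[0,0,18,0]
After op 9 (RCL M2): stack=[0,0,18] mem=[0,0,18,0]
After op 10 (STO M2): stack=[0,0] mem=[0,0,18,0]
After op 11 (*): stack=[0] mem=[0,0,18,0]
After op 12 (dup): stack=[0,0] mem=[0,0,18,0]
After op 13 (RCL M2): stack=[0,0,18] mem=[0,0,18,0]
After op 14 (+): stack=[0,18] mem=[0,0,18,0]

Answer: 18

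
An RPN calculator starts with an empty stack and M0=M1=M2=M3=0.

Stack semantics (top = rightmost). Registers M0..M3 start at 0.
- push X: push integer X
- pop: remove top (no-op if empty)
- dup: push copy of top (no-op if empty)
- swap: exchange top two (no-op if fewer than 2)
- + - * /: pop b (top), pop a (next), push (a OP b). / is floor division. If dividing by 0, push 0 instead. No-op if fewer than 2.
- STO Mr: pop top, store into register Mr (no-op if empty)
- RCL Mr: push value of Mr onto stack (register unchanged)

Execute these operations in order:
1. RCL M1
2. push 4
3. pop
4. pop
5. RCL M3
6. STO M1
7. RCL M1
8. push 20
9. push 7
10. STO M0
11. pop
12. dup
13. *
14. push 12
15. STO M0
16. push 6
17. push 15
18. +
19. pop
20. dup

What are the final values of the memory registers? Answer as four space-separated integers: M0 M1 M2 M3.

Answer: 12 0 0 0

Derivation:
After op 1 (RCL M1): stack=[0] mem=[0,0,0,0]
After op 2 (push 4): stack=[0,4] mem=[0,0,0,0]
After op 3 (pop): stack=[0] mem=[0,0,0,0]
After op 4 (pop): stack=[empty] mem=[0,0,0,0]
After op 5 (RCL M3): stack=[0] mem=[0,0,0,0]
After op 6 (STO M1): stack=[empty] mem=[0,0,0,0]
After op 7 (RCL M1): stack=[0] mem=[0,0,0,0]
After op 8 (push 20): stack=[0,20] mem=[0,0,0,0]
After op 9 (push 7): stack=[0,20,7] mem=[0,0,0,0]
After op 10 (STO M0): stack=[0,20] mem=[7,0,0,0]
After op 11 (pop): stack=[0] mem=[7,0,0,0]
After op 12 (dup): stack=[0,0] mem=[7,0,0,0]
After op 13 (*): stack=[0] mem=[7,0,0,0]
After op 14 (push 12): stack=[0,12] mem=[7,0,0,0]
After op 15 (STO M0): stack=[0] mem=[12,0,0,0]
After op 16 (push 6): stack=[0,6] mem=[12,0,0,0]
After op 17 (push 15): stack=[0,6,15] mem=[12,0,0,0]
After op 18 (+): stack=[0,21] mem=[12,0,0,0]
After op 19 (pop): stack=[0] mem=[12,0,0,0]
After op 20 (dup): stack=[0,0] mem=[12,0,0,0]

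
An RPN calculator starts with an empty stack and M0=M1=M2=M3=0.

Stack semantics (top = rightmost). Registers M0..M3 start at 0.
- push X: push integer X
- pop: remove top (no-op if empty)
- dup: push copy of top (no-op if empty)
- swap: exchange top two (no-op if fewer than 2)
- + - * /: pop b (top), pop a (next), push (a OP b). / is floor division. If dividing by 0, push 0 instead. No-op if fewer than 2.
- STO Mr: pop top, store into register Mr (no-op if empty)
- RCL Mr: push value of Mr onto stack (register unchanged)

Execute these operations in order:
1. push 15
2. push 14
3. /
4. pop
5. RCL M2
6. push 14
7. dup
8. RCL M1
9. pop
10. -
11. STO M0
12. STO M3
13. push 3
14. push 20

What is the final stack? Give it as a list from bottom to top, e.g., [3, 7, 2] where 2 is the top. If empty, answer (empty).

Answer: [3, 20]

Derivation:
After op 1 (push 15): stack=[15] mem=[0,0,0,0]
After op 2 (push 14): stack=[15,14] mem=[0,0,0,0]
After op 3 (/): stack=[1] mem=[0,0,0,0]
After op 4 (pop): stack=[empty] mem=[0,0,0,0]
After op 5 (RCL M2): stack=[0] mem=[0,0,0,0]
After op 6 (push 14): stack=[0,14] mem=[0,0,0,0]
After op 7 (dup): stack=[0,14,14] mem=[0,0,0,0]
After op 8 (RCL M1): stack=[0,14,14,0] mem=[0,0,0,0]
After op 9 (pop): stack=[0,14,14] mem=[0,0,0,0]
After op 10 (-): stack=[0,0] mem=[0,0,0,0]
After op 11 (STO M0): stack=[0] mem=[0,0,0,0]
After op 12 (STO M3): stack=[empty] mem=[0,0,0,0]
After op 13 (push 3): stack=[3] mem=[0,0,0,0]
After op 14 (push 20): stack=[3,20] mem=[0,0,0,0]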